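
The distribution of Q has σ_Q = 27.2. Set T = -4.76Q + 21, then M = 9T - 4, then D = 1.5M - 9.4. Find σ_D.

σ_T = |-4.76|·27.2 = 129.472.
σ_M = |9|·129.472 = 1165.248.
σ_D = |1.5|·1165.248 = 1747.872.

σ_D = 1747.872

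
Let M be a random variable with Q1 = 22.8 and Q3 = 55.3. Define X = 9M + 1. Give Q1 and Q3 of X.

a = 9 > 0: Q1(X) = a·Q1(M)+b = 206.2, Q3(X) = a·Q3(M)+b = 498.7.

Q1(X) = 206.2, Q3(X) = 498.7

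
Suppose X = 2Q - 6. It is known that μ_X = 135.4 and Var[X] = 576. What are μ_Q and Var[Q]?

μ_Q = 70.7, Var[Q] = 144

From X = 2Q - 6: μ_X = a·μ_Q + b, so μ_Q = (μ_X − b)/a = (135.4 − (-6))/2 = 70.7.
Var[X] = a²·Var[Q], so Var[Q] = 576/2² = 144.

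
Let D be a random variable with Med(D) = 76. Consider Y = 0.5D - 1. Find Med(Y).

Med(Y) = 37

A linear map preserves order up to sign, so Med(Y) = a·Med(D) + b = 0.5·76 + (-1) = 37.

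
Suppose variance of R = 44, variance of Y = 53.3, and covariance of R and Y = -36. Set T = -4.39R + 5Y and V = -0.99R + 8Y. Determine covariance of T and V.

By bilinearity, covariance of T and V = ac·variance of R + bd·variance of Y + (ad+bc)·covariance of R and Y, with a=-4.39, b=5, c=-0.99, d=8.
ac·variance of R = (-4.39)·(-0.99)·44 = 191.2284
bd·variance of Y = 5·8·53.3 = 2132
(ad+bc)·covariance of R and Y = (-40.07)·(-36) = 1442.52
covariance of T and V = 191.2284 + 2132 + 1442.52 = 3765.7484.

covariance of T and V = 3765.7484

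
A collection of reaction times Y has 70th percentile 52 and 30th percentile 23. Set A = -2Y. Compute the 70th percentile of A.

70th percentile of A = -46

Since a = -2 < 0 the transformation is decreasing, reversing order: the 70th percentile of A corresponds to the 30th percentile of Y.
So P_{70}(A) = a·P_{30}(Y) + b = (-2)·23 = -46.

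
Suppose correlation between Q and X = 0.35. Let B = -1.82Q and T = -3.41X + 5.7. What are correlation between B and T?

Linear rescalings preserve correlation up to sign; here the slopes -1.82 and -3.41 have the same sign, so correlation between B and T = correlation between Q and X = 0.35.

correlation between B and T = 0.35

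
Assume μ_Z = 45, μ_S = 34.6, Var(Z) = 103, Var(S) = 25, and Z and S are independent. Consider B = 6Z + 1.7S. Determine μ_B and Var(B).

μ_B = 328.82, Var(B) = 3780.25

μ_B = 6·μ_Z + 1.7·μ_S = 6·45 + 1.7·34.6 = 328.82.
Var(B) = a²·Var(Z) + b²·Var(S) + 2ab·covariance of Z and S with a = 6, b = 1.7.
Independence gives covariance of Z and S = 0.
= 6²·103 + 1.7²·25 + 2·6·1.7·0
= 3708 + 72.25 + 0 = 3780.25.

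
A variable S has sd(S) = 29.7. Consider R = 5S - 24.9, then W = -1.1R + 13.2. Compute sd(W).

sd(W) = 163.35

sd(R) = |5|·29.7 = 148.5.
sd(W) = |-1.1|·148.5 = 163.35.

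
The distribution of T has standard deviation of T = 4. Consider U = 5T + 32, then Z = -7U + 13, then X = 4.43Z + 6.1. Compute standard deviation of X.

standard deviation of U = |5|·4 = 20.
standard deviation of Z = |-7|·20 = 140.
standard deviation of X = |4.43|·140 = 620.2.

standard deviation of X = 620.2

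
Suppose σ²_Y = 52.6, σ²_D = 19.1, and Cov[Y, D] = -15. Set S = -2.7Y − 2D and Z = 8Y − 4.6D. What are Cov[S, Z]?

Cov[S, Z] = -906.74

By bilinearity, Cov[S, Z] = ac·σ²_Y + bd·σ²_D + (ad+bc)·Cov[Y, D], with a=-2.7, b=-2, c=8, d=-4.6.
ac·σ²_Y = (-2.7)·8·52.6 = -1136.16
bd·σ²_D = (-2)·(-4.6)·19.1 = 175.72
(ad+bc)·Cov[Y, D] = (-3.58)·(-15) = 53.7
Cov[S, Z] = -1136.16 + 175.72 + 53.7 = -906.74.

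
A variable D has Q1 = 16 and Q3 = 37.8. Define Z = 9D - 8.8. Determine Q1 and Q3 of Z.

a = 9 > 0: Q1(Z) = a·Q1(D)+b = 135.2, Q3(Z) = a·Q3(D)+b = 331.4.

Q1(Z) = 135.2, Q3(Z) = 331.4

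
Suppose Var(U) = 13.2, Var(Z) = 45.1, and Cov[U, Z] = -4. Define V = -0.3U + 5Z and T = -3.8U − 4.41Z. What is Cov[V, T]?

Cov[V, T] = -908.699

By bilinearity, Cov[V, T] = ac·Var(U) + bd·Var(Z) + (ad+bc)·Cov[U, Z], with a=-0.3, b=5, c=-3.8, d=-4.41.
ac·Var(U) = (-0.3)·(-3.8)·13.2 = 15.048
bd·Var(Z) = 5·(-4.41)·45.1 = -994.455
(ad+bc)·Cov[U, Z] = (-17.677)·(-4) = 70.708
Cov[V, T] = 15.048 + (-994.455) + 70.708 = -908.699.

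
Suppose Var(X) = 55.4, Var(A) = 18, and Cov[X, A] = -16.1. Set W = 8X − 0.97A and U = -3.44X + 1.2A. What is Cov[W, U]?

By bilinearity, Cov[W, U] = ac·Var(X) + bd·Var(A) + (ad+bc)·Cov[X, A], with a=8, b=-0.97, c=-3.44, d=1.2.
ac·Var(X) = 8·(-3.44)·55.4 = -1524.608
bd·Var(A) = (-0.97)·1.2·18 = -20.952
(ad+bc)·Cov[X, A] = (12.9368)·(-16.1) = -208.28248
Cov[W, U] = -1524.608 + (-20.952) + (-208.28248) = -1753.84248.

Cov[W, U] = -1753.84248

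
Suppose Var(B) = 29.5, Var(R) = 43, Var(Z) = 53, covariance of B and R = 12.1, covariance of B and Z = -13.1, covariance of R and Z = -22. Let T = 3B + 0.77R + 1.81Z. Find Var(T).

Var(T) = a²·Var(B) + b²·Var(R) + c²·Var(Z) + 2ab·covariance of B and R + 2ac·covariance of B and Z + 2bc·covariance of R and Z, with a = 3, b = 0.77, c = 1.81.
= 265.5 + 25.4947 + 173.6333 + 55.902 + (-142.266) + (-61.3228)
= 316.9412.

Var(T) = 316.9412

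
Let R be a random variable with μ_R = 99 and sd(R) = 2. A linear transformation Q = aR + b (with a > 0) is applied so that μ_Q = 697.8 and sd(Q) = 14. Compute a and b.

a = 7, b = 4.8

sd(Q) = a·sd(R) (a > 0), so a = 14/2 = 7.
μ_Q = a·μ_R + b, so b = 697.8 − 7·99 = 4.8.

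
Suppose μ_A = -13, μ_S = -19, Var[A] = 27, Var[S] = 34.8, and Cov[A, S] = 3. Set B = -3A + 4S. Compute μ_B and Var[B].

μ_B = (-3)·μ_A + 4·μ_S = (-3)·(-13) + 4·(-19) = -37.
Var[B] = a²·Var[A] + b²·Var[S] + 2ab·Cov[A, S] with a = -3, b = 4.
= (-3)²·27 + 4²·34.8 + 2·(-3)·4·3
= 243 + 556.8 + (-72) = 727.8.

μ_B = -37, Var[B] = 727.8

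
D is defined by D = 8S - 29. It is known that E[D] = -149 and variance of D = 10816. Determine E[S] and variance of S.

From D = 8S - 29: E[D] = a·E[S] + b, so E[S] = (E[D] − b)/a = (-149 − (-29))/8 = -15.
variance of D = a²·variance of S, so variance of S = 10816/8² = 169.

E[S] = -15, variance of S = 169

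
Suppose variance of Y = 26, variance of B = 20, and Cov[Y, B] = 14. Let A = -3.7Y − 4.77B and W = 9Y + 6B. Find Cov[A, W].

By bilinearity, Cov[A, W] = ac·variance of Y + bd·variance of B + (ad+bc)·Cov[Y, B], with a=-3.7, b=-4.77, c=9, d=6.
ac·variance of Y = (-3.7)·9·26 = -865.8
bd·variance of B = (-4.77)·6·20 = -572.4
(ad+bc)·Cov[Y, B] = (-65.13)·14 = -911.82
Cov[A, W] = -865.8 + (-572.4) + (-911.82) = -2350.02.

Cov[A, W] = -2350.02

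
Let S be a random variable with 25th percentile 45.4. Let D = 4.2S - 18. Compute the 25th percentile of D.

Since a = 4.2 > 0 the transformation is increasing, so the 25th percentile of D = a·(P_{25} of S) + b = 4.2·45.4 + (-18) = 172.68.

25th percentile of D = 172.68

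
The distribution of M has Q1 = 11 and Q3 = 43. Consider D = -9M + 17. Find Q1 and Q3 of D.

Q1(D) = -370, Q3(D) = -82

a = -9 < 0 reverses order: Q1(D) comes from Q3(M), Q3(D) from Q1(M).
Q1(D) = (-9)·43 + 17 = -370; Q3(D) = (-9)·11 + 17 = -82.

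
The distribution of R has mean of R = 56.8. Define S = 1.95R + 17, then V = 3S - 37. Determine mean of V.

mean of S = 1.95·56.8 + 17 = 127.76.
mean of V = 3·127.76 + (-37) = 346.28.

mean of V = 346.28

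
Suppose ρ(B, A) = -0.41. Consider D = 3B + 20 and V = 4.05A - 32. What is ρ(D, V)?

ρ(D, V) = -0.41

Linear rescalings preserve correlation up to sign; here the slopes 3 and 4.05 have the same sign, so ρ(D, V) = ρ(B, A) = -0.41.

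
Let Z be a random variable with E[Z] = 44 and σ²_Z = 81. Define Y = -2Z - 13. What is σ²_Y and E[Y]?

Y = -2Z - 13 is linear with a = -2, b = -13.
σ²_Y = a²·σ²_Z = (-2)²·81 = 324 (the additive constant -13 does not affect variance).
E[Y] = a·E[Z] + b = (-2)·44 + (-13) = -101.

σ²_Y = 324, E[Y] = -101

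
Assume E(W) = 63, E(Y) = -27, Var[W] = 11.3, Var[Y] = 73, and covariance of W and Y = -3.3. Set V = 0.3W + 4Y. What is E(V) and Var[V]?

E(V) = 0.3·E(W) + 4·E(Y) = 0.3·63 + 4·(-27) = -89.1.
Var[V] = a²·Var[W] + b²·Var[Y] + 2ab·covariance of W and Y with a = 0.3, b = 4.
= 0.3²·11.3 + 4²·73 + 2·0.3·4·(-3.3)
= 1.017 + 1168 + (-7.92) = 1161.097.

E(V) = -89.1, Var[V] = 1161.097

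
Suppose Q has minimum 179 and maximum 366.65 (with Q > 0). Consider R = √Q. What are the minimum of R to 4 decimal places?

min(R) = 13.3791

√Q is increasing on this domain, so min(R) comes from min(Q) = 179: min(R) = √(179) ≈ 13.3791.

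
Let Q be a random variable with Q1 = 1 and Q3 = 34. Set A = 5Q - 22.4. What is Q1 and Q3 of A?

a = 5 > 0: Q1(A) = a·Q1(Q)+b = -17.4, Q3(A) = a·Q3(Q)+b = 147.6.

Q1(A) = -17.4, Q3(A) = 147.6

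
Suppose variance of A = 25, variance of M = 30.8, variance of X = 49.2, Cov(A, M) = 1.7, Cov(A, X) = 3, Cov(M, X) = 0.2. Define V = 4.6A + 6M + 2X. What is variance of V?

variance of V = 1988.44

variance of V = a²·variance of A + b²·variance of M + c²·variance of X + 2ab·Cov(A, M) + 2ac·Cov(A, X) + 2bc·Cov(M, X), with a = 4.6, b = 6, c = 2.
= 529 + 1108.8 + 196.8 + 93.84 + 55.2 + 4.8
= 1988.44.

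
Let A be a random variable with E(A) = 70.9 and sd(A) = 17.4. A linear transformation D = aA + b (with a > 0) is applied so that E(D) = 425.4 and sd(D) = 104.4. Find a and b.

sd(D) = a·sd(A) (a > 0), so a = 104.4/17.4 = 6.
E(D) = a·E(A) + b, so b = 425.4 − 6·70.9 = 0.

a = 6, b = 0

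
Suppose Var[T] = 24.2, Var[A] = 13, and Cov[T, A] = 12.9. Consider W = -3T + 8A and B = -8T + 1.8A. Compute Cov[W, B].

By bilinearity, Cov[W, B] = ac·Var[T] + bd·Var[A] + (ad+bc)·Cov[T, A], with a=-3, b=8, c=-8, d=1.8.
ac·Var[T] = (-3)·(-8)·24.2 = 580.8
bd·Var[A] = 8·1.8·13 = 187.2
(ad+bc)·Cov[T, A] = (-69.4)·12.9 = -895.26
Cov[W, B] = 580.8 + 187.2 + (-895.26) = -127.26.

Cov[W, B] = -127.26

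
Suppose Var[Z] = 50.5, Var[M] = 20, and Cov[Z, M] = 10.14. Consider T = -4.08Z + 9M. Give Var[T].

Var[T] = a²·Var[Z] + b²·Var[M] + 2ab·Cov[Z, M] with a = -4.08, b = 9.
= (-4.08)²·50.5 + 9²·20 + 2·(-4.08)·9·10.14
= 840.6432 + 1620 + (-744.6816) = 1715.9616.

Var[T] = 1715.9616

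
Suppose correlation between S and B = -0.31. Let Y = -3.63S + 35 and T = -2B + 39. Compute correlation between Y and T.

Linear rescalings preserve correlation up to sign; here the slopes -3.63 and -2 have the same sign, so correlation between Y and T = correlation between S and B = -0.31.

correlation between Y and T = -0.31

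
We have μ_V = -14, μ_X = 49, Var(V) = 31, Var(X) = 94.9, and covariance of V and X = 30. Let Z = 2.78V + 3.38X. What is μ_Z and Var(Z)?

μ_Z = 2.78·μ_V + 3.38·μ_X = 2.78·(-14) + 3.38·49 = 126.7.
Var(Z) = a²·Var(V) + b²·Var(X) + 2ab·covariance of V and X with a = 2.78, b = 3.38.
= 2.78²·31 + 3.38²·94.9 + 2·2.78·3.38·30
= 239.5804 + 1084.17556 + 563.784 = 1887.53996.

μ_Z = 126.7, Var(Z) = 1887.53996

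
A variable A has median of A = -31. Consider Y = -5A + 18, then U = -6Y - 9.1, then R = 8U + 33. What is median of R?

median of Y = (-5)·(-31) + 18 = 173.
median of U = (-6)·173 + (-9.1) = -1047.1.
median of R = 8·(-1047.1) + 33 = -8343.8.

median of R = -8343.8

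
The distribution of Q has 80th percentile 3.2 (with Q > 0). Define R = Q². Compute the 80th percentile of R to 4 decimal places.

80th percentile of R = 10.24

Q² is increasing, so P_{80}(R) = g(P_{80}(Q)) = 10.24.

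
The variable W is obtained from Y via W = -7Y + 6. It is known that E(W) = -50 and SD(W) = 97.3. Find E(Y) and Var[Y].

E(Y) = 8, Var[Y] = 193.21

From W = -7Y + 6: E(W) = a·E(Y) + b, so E(Y) = (E(W) − b)/a = (-50 − 6)/(-7) = 8.
Var[W] = 97.3² = 9467.29.
Var[W] = a²·Var[Y], so Var[Y] = 9467.29/(-7)² = 193.21.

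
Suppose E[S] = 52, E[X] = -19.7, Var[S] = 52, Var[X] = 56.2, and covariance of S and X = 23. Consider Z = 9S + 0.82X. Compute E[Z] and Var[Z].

E[Z] = 9·E[S] + 0.82·E[X] = 9·52 + 0.82·(-19.7) = 451.846.
Var[Z] = a²·Var[S] + b²·Var[X] + 2ab·covariance of S and X with a = 9, b = 0.82.
= 9²·52 + 0.82²·56.2 + 2·9·0.82·23
= 4212 + 37.78888 + 339.48 = 4589.26888.

E[Z] = 451.846, Var[Z] = 4589.26888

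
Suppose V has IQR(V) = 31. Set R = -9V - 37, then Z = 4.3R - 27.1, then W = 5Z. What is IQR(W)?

IQR(W) = 5998.5

IQR(R) = |-9|·31 = 279.
IQR(Z) = |4.3|·279 = 1199.7.
IQR(W) = |5|·1199.7 = 5998.5.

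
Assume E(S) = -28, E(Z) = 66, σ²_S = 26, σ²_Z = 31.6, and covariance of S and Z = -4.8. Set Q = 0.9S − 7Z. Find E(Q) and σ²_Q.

E(Q) = -487.2, σ²_Q = 1629.94

E(Q) = 0.9·E(S) + (-7)·E(Z) = 0.9·(-28) + (-7)·66 = -487.2.
σ²_Q = a²·σ²_S + b²·σ²_Z + 2ab·covariance of S and Z with a = 0.9, b = -7.
= 0.9²·26 + (-7)²·31.6 + 2·0.9·(-7)·(-4.8)
= 21.06 + 1548.4 + 60.48 = 1629.94.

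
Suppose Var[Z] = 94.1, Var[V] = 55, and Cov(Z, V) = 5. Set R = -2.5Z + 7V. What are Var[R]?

Var[R] = 3108.125

Var[R] = a²·Var[Z] + b²·Var[V] + 2ab·Cov(Z, V) with a = -2.5, b = 7.
= (-2.5)²·94.1 + 7²·55 + 2·(-2.5)·7·5
= 588.125 + 2695 + (-175) = 3108.125.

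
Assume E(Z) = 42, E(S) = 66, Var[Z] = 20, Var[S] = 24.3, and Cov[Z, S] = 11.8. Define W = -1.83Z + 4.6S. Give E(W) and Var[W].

E(W) = 226.74, Var[W] = 382.5012

E(W) = (-1.83)·E(Z) + 4.6·E(S) = (-1.83)·42 + 4.6·66 = 226.74.
Var[W] = a²·Var[Z] + b²·Var[S] + 2ab·Cov[Z, S] with a = -1.83, b = 4.6.
= (-1.83)²·20 + 4.6²·24.3 + 2·(-1.83)·4.6·11.8
= 66.978 + 514.188 + (-198.6648) = 382.5012.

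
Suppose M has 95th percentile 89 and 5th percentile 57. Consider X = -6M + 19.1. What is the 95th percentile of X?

95th percentile of X = -322.9

Since a = -6 < 0 the transformation is decreasing, reversing order: the 95th percentile of X corresponds to the 5th percentile of M.
So P_{95}(X) = a·P_{5}(M) + b = (-6)·57 + 19.1 = -322.9.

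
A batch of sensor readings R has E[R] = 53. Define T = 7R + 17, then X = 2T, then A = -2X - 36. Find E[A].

E[T] = 7·53 + 17 = 388.
E[X] = 2·388 = 776.
E[A] = (-2)·776 + (-36) = -1588.

E[A] = -1588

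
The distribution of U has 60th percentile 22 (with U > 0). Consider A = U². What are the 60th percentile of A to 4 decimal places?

U² is increasing, so P_{60}(A) = g(P_{60}(U)) = 484.

60th percentile of A = 484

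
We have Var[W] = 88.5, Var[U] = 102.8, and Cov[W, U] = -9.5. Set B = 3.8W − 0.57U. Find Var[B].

Var[B] = 1352.49372

Var[B] = a²·Var[W] + b²·Var[U] + 2ab·Cov[W, U] with a = 3.8, b = -0.57.
= 3.8²·88.5 + (-0.57)²·102.8 + 2·3.8·(-0.57)·(-9.5)
= 1277.94 + 33.39972 + 41.154 = 1352.49372.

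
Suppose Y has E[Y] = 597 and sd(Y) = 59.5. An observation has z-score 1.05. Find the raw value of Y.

Y = 659.475

Y = E[Y] + z·sd(Y) = 597 + 1.05·59.5 = 659.475.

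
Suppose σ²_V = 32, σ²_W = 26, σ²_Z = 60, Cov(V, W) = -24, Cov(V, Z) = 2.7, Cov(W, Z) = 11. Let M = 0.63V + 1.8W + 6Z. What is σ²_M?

σ²_M = 2460.5208

σ²_M = a²·σ²_V + b²·σ²_W + c²·σ²_Z + 2ab·Cov(V, W) + 2ac·Cov(V, Z) + 2bc·Cov(W, Z), with a = 0.63, b = 1.8, c = 6.
= 12.7008 + 84.24 + 2160 + (-54.432) + 20.412 + 237.6
= 2460.5208.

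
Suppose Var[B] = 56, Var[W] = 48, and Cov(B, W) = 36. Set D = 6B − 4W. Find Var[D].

Var[D] = a²·Var[B] + b²·Var[W] + 2ab·Cov(B, W) with a = 6, b = -4.
= 6²·56 + (-4)²·48 + 2·6·(-4)·36
= 2016 + 768 + (-1728) = 1056.

Var[D] = 1056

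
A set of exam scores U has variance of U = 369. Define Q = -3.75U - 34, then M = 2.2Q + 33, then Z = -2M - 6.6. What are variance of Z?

variance of Z = 100460.25

variance of Q = (-3.75)²·369 = 5189.0625.
variance of M = 2.2²·5189.0625 = 25115.0625.
variance of Z = (-2)²·25115.0625 = 100460.25.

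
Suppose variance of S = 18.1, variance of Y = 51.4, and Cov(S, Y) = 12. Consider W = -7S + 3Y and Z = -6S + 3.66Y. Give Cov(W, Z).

By bilinearity, Cov(W, Z) = ac·variance of S + bd·variance of Y + (ad+bc)·Cov(S, Y), with a=-7, b=3, c=-6, d=3.66.
ac·variance of S = (-7)·(-6)·18.1 = 760.2
bd·variance of Y = 3·3.66·51.4 = 564.372
(ad+bc)·Cov(S, Y) = (-43.62)·12 = -523.44
Cov(W, Z) = 760.2 + 564.372 + (-523.44) = 801.132.

Cov(W, Z) = 801.132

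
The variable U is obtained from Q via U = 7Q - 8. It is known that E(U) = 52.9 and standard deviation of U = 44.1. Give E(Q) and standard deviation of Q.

From U = 7Q - 8: E(U) = a·E(Q) + b, so E(Q) = (E(U) − b)/a = (52.9 − (-8))/7 = 8.7.
standard deviation of U = |a|·standard deviation of Q, so standard deviation of Q = 44.1/|7| = 6.3.

E(Q) = 8.7, standard deviation of Q = 6.3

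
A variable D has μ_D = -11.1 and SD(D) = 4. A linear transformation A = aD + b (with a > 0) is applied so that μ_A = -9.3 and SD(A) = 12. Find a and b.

SD(A) = a·SD(D) (a > 0), so a = 12/4 = 3.
μ_A = a·μ_D + b, so b = -9.3 − 3·(-11.1) = 24.

a = 3, b = 24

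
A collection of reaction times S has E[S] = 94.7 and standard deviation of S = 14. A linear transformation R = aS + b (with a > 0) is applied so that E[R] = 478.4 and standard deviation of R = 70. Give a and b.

a = 5, b = 4.9

standard deviation of R = a·standard deviation of S (a > 0), so a = 70/14 = 5.
E[R] = a·E[S] + b, so b = 478.4 − 5·94.7 = 4.9.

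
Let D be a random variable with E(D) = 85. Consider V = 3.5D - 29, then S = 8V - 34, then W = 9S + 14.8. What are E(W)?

E(V) = 3.5·85 + (-29) = 268.5.
E(S) = 8·268.5 + (-34) = 2114.
E(W) = 9·2114 + 14.8 = 19040.8.

E(W) = 19040.8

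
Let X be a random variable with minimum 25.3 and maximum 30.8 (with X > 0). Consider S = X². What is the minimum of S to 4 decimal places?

X² is increasing on this domain, so min(S) comes from min(X) = 25.3: min(S) = square(25.3) = 640.09.

min(S) = 640.09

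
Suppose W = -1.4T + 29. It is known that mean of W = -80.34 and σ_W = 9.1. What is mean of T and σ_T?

From W = -1.4T + 29: mean of W = a·mean of T + b, so mean of T = (mean of W − b)/a = (-80.34 − 29)/(-1.4) = 78.1.
σ_W = |a|·σ_T, so σ_T = 9.1/|-1.4| = 6.5.

mean of T = 78.1, σ_T = 6.5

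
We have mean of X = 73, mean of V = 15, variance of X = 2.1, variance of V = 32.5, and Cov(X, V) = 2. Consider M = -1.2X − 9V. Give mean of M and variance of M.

mean of M = -222.6, variance of M = 2678.724

mean of M = (-1.2)·mean of X + (-9)·mean of V = (-1.2)·73 + (-9)·15 = -222.6.
variance of M = a²·variance of X + b²·variance of V + 2ab·Cov(X, V) with a = -1.2, b = -9.
= (-1.2)²·2.1 + (-9)²·32.5 + 2·(-1.2)·(-9)·2
= 3.024 + 2632.5 + 43.2 = 2678.724.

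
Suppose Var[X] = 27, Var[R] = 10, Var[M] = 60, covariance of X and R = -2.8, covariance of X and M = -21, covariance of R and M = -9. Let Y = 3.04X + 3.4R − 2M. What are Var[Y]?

Var[Y] = a²·Var[X] + b²·Var[R] + c²·Var[M] + 2ab·covariance of X and R + 2ac·covariance of X and M + 2bc·covariance of R and M, with a = 3.04, b = 3.4, c = -2.
= 249.5232 + 115.6 + 240 + (-57.8816) + 255.36 + 122.4
= 925.0016.

Var[Y] = 925.0016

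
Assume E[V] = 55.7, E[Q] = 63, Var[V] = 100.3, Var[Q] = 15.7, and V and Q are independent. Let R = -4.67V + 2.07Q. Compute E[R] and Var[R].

E[R] = -129.709, Var[R] = 2254.7056

E[R] = (-4.67)·E[V] + 2.07·E[Q] = (-4.67)·55.7 + 2.07·63 = -129.709.
Var[R] = a²·Var[V] + b²·Var[Q] + 2ab·Cov(V, Q) with a = -4.67, b = 2.07.
Independence gives Cov(V, Q) = 0.
= (-4.67)²·100.3 + 2.07²·15.7 + 2·(-4.67)·2.07·0
= 2187.43267 + 67.27293 + 0 = 2254.7056.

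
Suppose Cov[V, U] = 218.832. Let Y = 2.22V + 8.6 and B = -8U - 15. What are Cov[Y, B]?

Cov[Y, B] = -3886.45632

Cov[Y, B] = a·c·Cov[V, U] = 2.22·(-8)·218.832 = -3886.45632. Additive constants drop out.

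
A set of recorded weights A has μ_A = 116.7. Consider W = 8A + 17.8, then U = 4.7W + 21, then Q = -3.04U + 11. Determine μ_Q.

μ_Q = -13646.4432

μ_W = 8·116.7 + 17.8 = 951.4.
μ_U = 4.7·951.4 + 21 = 4492.58.
μ_Q = (-3.04)·4492.58 + 11 = -13646.4432.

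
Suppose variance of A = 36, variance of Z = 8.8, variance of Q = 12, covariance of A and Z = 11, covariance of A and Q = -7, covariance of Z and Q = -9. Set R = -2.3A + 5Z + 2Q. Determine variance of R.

variance of R = 89.84

variance of R = a²·variance of A + b²·variance of Z + c²·variance of Q + 2ab·covariance of A and Z + 2ac·covariance of A and Q + 2bc·covariance of Z and Q, with a = -2.3, b = 5, c = 2.
= 190.44 + 220 + 48 + (-253) + 64.4 + (-180)
= 89.84.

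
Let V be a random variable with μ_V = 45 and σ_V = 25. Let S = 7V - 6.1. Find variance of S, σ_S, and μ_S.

variance of S = 30625, σ_S = 175, μ_S = 308.9

S = 7V - 6.1 is linear with a = 7, b = -6.1.
variance of V = 25² = 625.
variance of S = a²·variance of V = 7²·625 = 30625 (the additive constant -6.1 does not affect variance).
σ_S = |a|·σ_V = |7|·25 = 175.
μ_S = a·μ_V + b = 7·45 + (-6.1) = 308.9.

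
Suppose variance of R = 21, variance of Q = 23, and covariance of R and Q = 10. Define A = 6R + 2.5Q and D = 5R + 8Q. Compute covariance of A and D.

covariance of A and D = 1695

By bilinearity, covariance of A and D = ac·variance of R + bd·variance of Q + (ad+bc)·covariance of R and Q, with a=6, b=2.5, c=5, d=8.
ac·variance of R = 6·5·21 = 630
bd·variance of Q = 2.5·8·23 = 460
(ad+bc)·covariance of R and Q = (60.5)·10 = 605
covariance of A and D = 630 + 460 + 605 = 1695.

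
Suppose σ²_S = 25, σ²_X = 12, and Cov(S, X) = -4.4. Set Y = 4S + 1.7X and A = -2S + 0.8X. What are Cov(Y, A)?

By bilinearity, Cov(Y, A) = ac·σ²_S + bd·σ²_X + (ad+bc)·Cov(S, X), with a=4, b=1.7, c=-2, d=0.8.
ac·σ²_S = 4·(-2)·25 = -200
bd·σ²_X = 1.7·0.8·12 = 16.32
(ad+bc)·Cov(S, X) = (-0.2)·(-4.4) = 0.88
Cov(Y, A) = -200 + 16.32 + 0.88 = -182.8.

Cov(Y, A) = -182.8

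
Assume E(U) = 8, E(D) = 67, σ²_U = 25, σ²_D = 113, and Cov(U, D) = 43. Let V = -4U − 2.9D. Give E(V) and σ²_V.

E(V) = -226.3, σ²_V = 2347.93

E(V) = (-4)·E(U) + (-2.9)·E(D) = (-4)·8 + (-2.9)·67 = -226.3.
σ²_V = a²·σ²_U + b²·σ²_D + 2ab·Cov(U, D) with a = -4, b = -2.9.
= (-4)²·25 + (-2.9)²·113 + 2·(-4)·(-2.9)·43
= 400 + 950.33 + 997.6 = 2347.93.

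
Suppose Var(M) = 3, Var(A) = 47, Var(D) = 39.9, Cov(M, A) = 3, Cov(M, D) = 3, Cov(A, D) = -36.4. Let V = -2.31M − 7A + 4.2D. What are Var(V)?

Var(V) = 5201.9723

Var(V) = a²·Var(M) + b²·Var(A) + c²·Var(D) + 2ab·Cov(M, A) + 2ac·Cov(M, D) + 2bc·Cov(A, D), with a = -2.31, b = -7, c = 4.2.
= 16.0083 + 2303 + 703.836 + 97.02 + (-58.212) + 2140.32
= 5201.9723.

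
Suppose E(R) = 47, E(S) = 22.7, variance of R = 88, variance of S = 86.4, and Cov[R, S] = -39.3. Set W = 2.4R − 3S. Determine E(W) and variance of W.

E(W) = 2.4·E(R) + (-3)·E(S) = 2.4·47 + (-3)·22.7 = 44.7.
variance of W = a²·variance of R + b²·variance of S + 2ab·Cov[R, S] with a = 2.4, b = -3.
= 2.4²·88 + (-3)²·86.4 + 2·2.4·(-3)·(-39.3)
= 506.88 + 777.6 + 565.92 = 1850.4.

E(W) = 44.7, variance of W = 1850.4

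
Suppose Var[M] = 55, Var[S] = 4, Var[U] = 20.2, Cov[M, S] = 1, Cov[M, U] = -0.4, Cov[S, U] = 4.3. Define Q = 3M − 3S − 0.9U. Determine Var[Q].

Var[Q] = a²·Var[M] + b²·Var[S] + c²·Var[U] + 2ab·Cov[M, S] + 2ac·Cov[M, U] + 2bc·Cov[S, U], with a = 3, b = -3, c = -0.9.
= 495 + 36 + 16.362 + (-18) + 2.16 + 23.22
= 554.742.

Var[Q] = 554.742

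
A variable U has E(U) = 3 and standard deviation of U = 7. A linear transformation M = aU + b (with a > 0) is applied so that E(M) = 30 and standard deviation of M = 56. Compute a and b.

a = 8, b = 6

standard deviation of M = a·standard deviation of U (a > 0), so a = 56/7 = 8.
E(M) = a·E(U) + b, so b = 30 − 8·3 = 6.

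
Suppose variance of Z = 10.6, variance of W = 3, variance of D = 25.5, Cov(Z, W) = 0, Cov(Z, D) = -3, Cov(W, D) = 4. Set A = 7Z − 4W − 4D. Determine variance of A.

variance of A = 1271.4

variance of A = a²·variance of Z + b²·variance of W + c²·variance of D + 2ab·Cov(Z, W) + 2ac·Cov(Z, D) + 2bc·Cov(W, D), with a = 7, b = -4, c = -4.
= 519.4 + 48 + 408 + 0 + 168 + 128
= 1271.4.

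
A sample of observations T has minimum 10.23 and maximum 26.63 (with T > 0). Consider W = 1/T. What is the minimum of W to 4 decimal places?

1/T is decreasing on this domain, so min(W) comes from max(T) = 26.63: min(W) = 1/(26.63) ≈ 0.0376.

min(W) = 0.0376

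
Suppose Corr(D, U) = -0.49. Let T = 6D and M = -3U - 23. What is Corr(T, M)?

Corr(T, M) = 0.49

Linear rescalings preserve |correlation|; the slopes 6 and -3 have opposite signs, so the correlation flips sign: Corr(T, M) = −Corr(D, U) = 0.49.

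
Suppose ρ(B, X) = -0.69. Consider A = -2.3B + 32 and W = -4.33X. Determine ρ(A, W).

ρ(A, W) = -0.69

Linear rescalings preserve correlation up to sign; here the slopes -2.3 and -4.33 have the same sign, so ρ(A, W) = ρ(B, X) = -0.69.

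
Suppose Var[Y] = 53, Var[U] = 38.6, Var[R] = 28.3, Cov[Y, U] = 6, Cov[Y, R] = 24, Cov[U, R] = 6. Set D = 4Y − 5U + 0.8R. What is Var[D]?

Var[D] = 1696.712

Var[D] = a²·Var[Y] + b²·Var[U] + c²·Var[R] + 2ab·Cov[Y, U] + 2ac·Cov[Y, R] + 2bc·Cov[U, R], with a = 4, b = -5, c = 0.8.
= 848 + 965 + 18.112 + (-240) + 153.6 + (-48)
= 1696.712.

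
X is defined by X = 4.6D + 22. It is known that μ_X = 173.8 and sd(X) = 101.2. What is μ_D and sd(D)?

μ_D = 33, sd(D) = 22

From X = 4.6D + 22: μ_X = a·μ_D + b, so μ_D = (μ_X − b)/a = (173.8 − 22)/4.6 = 33.
sd(X) = |a|·sd(D), so sd(D) = 101.2/|4.6| = 22.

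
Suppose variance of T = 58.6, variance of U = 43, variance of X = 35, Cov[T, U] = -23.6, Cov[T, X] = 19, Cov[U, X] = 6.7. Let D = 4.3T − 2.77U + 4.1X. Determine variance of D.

variance of D = 3081.7541

variance of D = a²·variance of T + b²·variance of U + c²·variance of X + 2ab·Cov[T, U] + 2ac·Cov[T, X] + 2bc·Cov[U, X], with a = 4.3, b = -2.77, c = 4.1.
= 1083.514 + 329.9347 + 588.35 + 562.1992 + 669.94 + (-152.1838)
= 3081.7541.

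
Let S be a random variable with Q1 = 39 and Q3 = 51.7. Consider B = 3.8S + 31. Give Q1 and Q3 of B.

a = 3.8 > 0: Q1(B) = a·Q1(S)+b = 179.2, Q3(B) = a·Q3(S)+b = 227.46.

Q1(B) = 179.2, Q3(B) = 227.46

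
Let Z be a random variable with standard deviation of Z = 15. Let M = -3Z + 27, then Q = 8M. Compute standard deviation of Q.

standard deviation of Q = 360

standard deviation of M = |-3|·15 = 45.
standard deviation of Q = |8|·45 = 360.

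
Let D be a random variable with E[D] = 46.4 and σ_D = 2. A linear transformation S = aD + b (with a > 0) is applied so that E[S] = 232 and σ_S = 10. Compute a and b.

a = 5, b = 0

σ_S = a·σ_D (a > 0), so a = 10/2 = 5.
E[S] = a·E[D] + b, so b = 232 − 5·46.4 = 0.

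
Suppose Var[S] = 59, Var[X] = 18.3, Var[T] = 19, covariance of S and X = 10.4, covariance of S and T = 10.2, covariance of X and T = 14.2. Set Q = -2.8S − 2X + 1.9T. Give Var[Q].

Var[Q] = a²·Var[S] + b²·Var[X] + c²·Var[T] + 2ab·covariance of S and X + 2ac·covariance of S and T + 2bc·covariance of X and T, with a = -2.8, b = -2, c = 1.9.
= 462.56 + 73.2 + 68.59 + 116.48 + (-108.528) + (-107.92)
= 504.382.

Var[Q] = 504.382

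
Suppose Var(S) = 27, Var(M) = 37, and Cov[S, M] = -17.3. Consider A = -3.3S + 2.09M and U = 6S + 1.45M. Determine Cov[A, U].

Cov[A, U] = -556.633

By bilinearity, Cov[A, U] = ac·Var(S) + bd·Var(M) + (ad+bc)·Cov[S, M], with a=-3.3, b=2.09, c=6, d=1.45.
ac·Var(S) = (-3.3)·6·27 = -534.6
bd·Var(M) = 2.09·1.45·37 = 112.1285
(ad+bc)·Cov[S, M] = (7.755)·(-17.3) = -134.1615
Cov[A, U] = -534.6 + 112.1285 + (-134.1615) = -556.633.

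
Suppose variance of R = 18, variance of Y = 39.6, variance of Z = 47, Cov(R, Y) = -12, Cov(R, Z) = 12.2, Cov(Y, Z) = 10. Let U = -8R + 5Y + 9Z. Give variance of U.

variance of U = 6052.2

variance of U = a²·variance of R + b²·variance of Y + c²·variance of Z + 2ab·Cov(R, Y) + 2ac·Cov(R, Z) + 2bc·Cov(Y, Z), with a = -8, b = 5, c = 9.
= 1152 + 990 + 3807 + 960 + (-1756.8) + 900
= 6052.2.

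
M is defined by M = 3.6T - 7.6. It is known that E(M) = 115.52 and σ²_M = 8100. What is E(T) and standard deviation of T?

From M = 3.6T - 7.6: E(M) = a·E(T) + b, so E(T) = (E(M) − b)/a = (115.52 − (-7.6))/3.6 = 34.2.
standard deviation of M = √8100 = 90.
standard deviation of M = |a|·standard deviation of T, so standard deviation of T = 90/|3.6| = 25.

E(T) = 34.2, standard deviation of T = 25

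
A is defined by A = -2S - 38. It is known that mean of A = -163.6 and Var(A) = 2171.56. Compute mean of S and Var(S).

mean of S = 62.8, Var(S) = 542.89

From A = -2S - 38: mean of A = a·mean of S + b, so mean of S = (mean of A − b)/a = (-163.6 − (-38))/(-2) = 62.8.
Var(A) = a²·Var(S), so Var(S) = 2171.56/(-2)² = 542.89.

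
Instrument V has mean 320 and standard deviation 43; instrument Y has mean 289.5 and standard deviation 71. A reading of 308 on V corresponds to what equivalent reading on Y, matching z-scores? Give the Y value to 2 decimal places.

Y = 269.69

z = (308 − 320)/43 ≈ -0.2791.
Y = 289.5 + z·71 = 289.5 + (308 − 320)·71/43 ≈ 269.69.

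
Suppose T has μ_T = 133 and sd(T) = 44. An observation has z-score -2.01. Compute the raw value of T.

T = 44.56

T = μ_T + z·sd(T) = 133 + (-2.01)·44 = 44.56.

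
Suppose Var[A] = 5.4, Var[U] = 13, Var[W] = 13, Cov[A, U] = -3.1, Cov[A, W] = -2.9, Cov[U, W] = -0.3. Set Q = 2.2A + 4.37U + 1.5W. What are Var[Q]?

Var[Q] = 220.9659

Var[Q] = a²·Var[A] + b²·Var[U] + c²·Var[W] + 2ab·Cov[A, U] + 2ac·Cov[A, W] + 2bc·Cov[U, W], with a = 2.2, b = 4.37, c = 1.5.
= 26.136 + 248.2597 + 29.25 + (-59.6068) + (-19.14) + (-3.933)
= 220.9659.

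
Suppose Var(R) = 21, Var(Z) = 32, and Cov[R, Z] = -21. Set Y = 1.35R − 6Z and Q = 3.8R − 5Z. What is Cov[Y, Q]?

Cov[Y, Q] = 1688.28

By bilinearity, Cov[Y, Q] = ac·Var(R) + bd·Var(Z) + (ad+bc)·Cov[R, Z], with a=1.35, b=-6, c=3.8, d=-5.
ac·Var(R) = 1.35·3.8·21 = 107.73
bd·Var(Z) = (-6)·(-5)·32 = 960
(ad+bc)·Cov[R, Z] = (-29.55)·(-21) = 620.55
Cov[Y, Q] = 107.73 + 960 + 620.55 = 1688.28.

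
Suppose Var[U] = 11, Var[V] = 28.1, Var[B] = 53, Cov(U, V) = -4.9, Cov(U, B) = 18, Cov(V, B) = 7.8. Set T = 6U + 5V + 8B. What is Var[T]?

Var[T] = 6548.5

Var[T] = a²·Var[U] + b²·Var[V] + c²·Var[B] + 2ab·Cov(U, V) + 2ac·Cov(U, B) + 2bc·Cov(V, B), with a = 6, b = 5, c = 8.
= 396 + 702.5 + 3392 + (-294) + 1728 + 624
= 6548.5.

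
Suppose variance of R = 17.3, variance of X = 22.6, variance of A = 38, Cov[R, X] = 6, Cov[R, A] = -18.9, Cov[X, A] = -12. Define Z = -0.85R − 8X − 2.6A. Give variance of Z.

variance of Z = a²·variance of R + b²·variance of X + c²·variance of A + 2ab·Cov[R, X] + 2ac·Cov[R, A] + 2bc·Cov[X, A], with a = -0.85, b = -8, c = -2.6.
= 12.49925 + 1446.4 + 256.88 + 81.6 + (-83.538) + (-499.2)
= 1214.64125.

variance of Z = 1214.64125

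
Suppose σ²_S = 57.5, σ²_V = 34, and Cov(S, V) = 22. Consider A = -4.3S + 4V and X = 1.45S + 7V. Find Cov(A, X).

Cov(A, X) = 58.8875

By bilinearity, Cov(A, X) = ac·σ²_S + bd·σ²_V + (ad+bc)·Cov(S, V), with a=-4.3, b=4, c=1.45, d=7.
ac·σ²_S = (-4.3)·1.45·57.5 = -358.5125
bd·σ²_V = 4·7·34 = 952
(ad+bc)·Cov(S, V) = (-24.3)·22 = -534.6
Cov(A, X) = -358.5125 + 952 + (-534.6) = 58.8875.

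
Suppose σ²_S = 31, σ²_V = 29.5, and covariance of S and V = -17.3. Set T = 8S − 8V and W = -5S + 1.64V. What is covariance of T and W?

By bilinearity, covariance of T and W = ac·σ²_S + bd·σ²_V + (ad+bc)·covariance of S and V, with a=8, b=-8, c=-5, d=1.64.
ac·σ²_S = 8·(-5)·31 = -1240
bd·σ²_V = (-8)·1.64·29.5 = -387.04
(ad+bc)·covariance of S and V = (53.12)·(-17.3) = -918.976
covariance of T and W = -1240 + (-387.04) + (-918.976) = -2546.016.

covariance of T and W = -2546.016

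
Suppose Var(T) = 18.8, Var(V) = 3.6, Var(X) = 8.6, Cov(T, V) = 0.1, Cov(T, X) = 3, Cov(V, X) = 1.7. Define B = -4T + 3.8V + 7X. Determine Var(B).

Var(B) = a²·Var(T) + b²·Var(V) + c²·Var(X) + 2ab·Cov(T, V) + 2ac·Cov(T, X) + 2bc·Cov(V, X), with a = -4, b = 3.8, c = 7.
= 300.8 + 51.984 + 421.4 + (-3.04) + (-168) + 90.44
= 693.584.

Var(B) = 693.584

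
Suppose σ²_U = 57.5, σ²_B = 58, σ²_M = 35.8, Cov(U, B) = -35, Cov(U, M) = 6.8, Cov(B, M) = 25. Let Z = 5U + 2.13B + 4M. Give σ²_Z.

σ²_Z = a²·σ²_U + b²·σ²_B + c²·σ²_M + 2ab·Cov(U, B) + 2ac·Cov(U, M) + 2bc·Cov(B, M), with a = 5, b = 2.13, c = 4.
= 1437.5 + 263.1402 + 572.8 + (-745.5) + 272 + 426
= 2225.9402.

σ²_Z = 2225.9402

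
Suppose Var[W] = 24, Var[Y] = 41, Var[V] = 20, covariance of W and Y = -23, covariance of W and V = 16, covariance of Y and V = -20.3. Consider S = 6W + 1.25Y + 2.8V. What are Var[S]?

Var[S] = a²·Var[W] + b²·Var[Y] + c²·Var[V] + 2ab·covariance of W and Y + 2ac·covariance of W and V + 2bc·covariance of Y and V, with a = 6, b = 1.25, c = 2.8.
= 864 + 64.0625 + 156.8 + (-345) + 537.6 + (-142.1)
= 1135.3625.

Var[S] = 1135.3625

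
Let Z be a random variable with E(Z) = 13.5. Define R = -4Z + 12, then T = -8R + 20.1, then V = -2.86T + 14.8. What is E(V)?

E(R) = (-4)·13.5 + 12 = -42.
E(T) = (-8)·(-42) + 20.1 = 356.1.
E(V) = (-2.86)·356.1 + 14.8 = -1003.646.

E(V) = -1003.646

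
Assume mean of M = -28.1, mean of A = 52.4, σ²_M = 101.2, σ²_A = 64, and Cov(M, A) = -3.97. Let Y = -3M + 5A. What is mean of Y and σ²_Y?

mean of Y = 346.3, σ²_Y = 2629.9

mean of Y = (-3)·mean of M + 5·mean of A = (-3)·(-28.1) + 5·52.4 = 346.3.
σ²_Y = a²·σ²_M + b²·σ²_A + 2ab·Cov(M, A) with a = -3, b = 5.
= (-3)²·101.2 + 5²·64 + 2·(-3)·5·(-3.97)
= 910.8 + 1600 + 119.1 = 2629.9.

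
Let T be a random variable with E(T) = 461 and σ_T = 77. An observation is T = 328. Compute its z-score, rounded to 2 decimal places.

z = -1.73

z = (T − E(T)) / σ_T = (328 − 461) / 77 ≈ -1.73.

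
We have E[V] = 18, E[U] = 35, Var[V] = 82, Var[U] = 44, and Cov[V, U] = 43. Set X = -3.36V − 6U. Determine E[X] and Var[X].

E[X] = (-3.36)·E[V] + (-6)·E[U] = (-3.36)·18 + (-6)·35 = -270.48.
Var[X] = a²·Var[V] + b²·Var[U] + 2ab·Cov[V, U] with a = -3.36, b = -6.
= (-3.36)²·82 + (-6)²·44 + 2·(-3.36)·(-6)·43
= 925.7472 + 1584 + 1733.76 = 4243.5072.

E[X] = -270.48, Var[X] = 4243.5072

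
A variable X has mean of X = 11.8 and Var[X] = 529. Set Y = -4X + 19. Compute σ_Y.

Y = -4X + 19 is linear with a = -4, b = 19.
σ_X = √529 = 23.
σ_Y = |a|·σ_X = |-4|·23 = 92.

σ_Y = 92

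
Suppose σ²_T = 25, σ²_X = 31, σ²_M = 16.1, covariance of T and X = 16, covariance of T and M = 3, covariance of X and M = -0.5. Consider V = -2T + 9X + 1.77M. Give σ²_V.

σ²_V = 2048.26969

σ²_V = a²·σ²_T + b²·σ²_X + c²·σ²_M + 2ab·covariance of T and X + 2ac·covariance of T and M + 2bc·covariance of X and M, with a = -2, b = 9, c = 1.77.
= 100 + 2511 + 50.43969 + (-576) + (-21.24) + (-15.93)
= 2048.26969.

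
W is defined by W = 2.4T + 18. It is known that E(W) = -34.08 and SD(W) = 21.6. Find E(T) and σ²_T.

E(T) = -21.7, σ²_T = 81

From W = 2.4T + 18: E(W) = a·E(T) + b, so E(T) = (E(W) − b)/a = (-34.08 − 18)/2.4 = -21.7.
σ²_W = 21.6² = 466.56.
σ²_W = a²·σ²_T, so σ²_T = 466.56/2.4² = 81.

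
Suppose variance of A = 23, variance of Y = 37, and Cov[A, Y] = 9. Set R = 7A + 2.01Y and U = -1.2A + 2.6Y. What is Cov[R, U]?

Cov[R, U] = 142.254

By bilinearity, Cov[R, U] = ac·variance of A + bd·variance of Y + (ad+bc)·Cov[A, Y], with a=7, b=2.01, c=-1.2, d=2.6.
ac·variance of A = 7·(-1.2)·23 = -193.2
bd·variance of Y = 2.01·2.6·37 = 193.362
(ad+bc)·Cov[A, Y] = (15.788)·9 = 142.092
Cov[R, U] = -193.2 + 193.362 + 142.092 = 142.254.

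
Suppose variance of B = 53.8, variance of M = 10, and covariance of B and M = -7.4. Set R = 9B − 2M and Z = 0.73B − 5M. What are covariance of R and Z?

By bilinearity, covariance of R and Z = ac·variance of B + bd·variance of M + (ad+bc)·covariance of B and M, with a=9, b=-2, c=0.73, d=-5.
ac·variance of B = 9·0.73·53.8 = 353.466
bd·variance of M = (-2)·(-5)·10 = 100
(ad+bc)·covariance of B and M = (-46.46)·(-7.4) = 343.804
covariance of R and Z = 353.466 + 100 + 343.804 = 797.27.

covariance of R and Z = 797.27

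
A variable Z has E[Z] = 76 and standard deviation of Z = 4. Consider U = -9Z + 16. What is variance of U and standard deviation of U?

variance of U = 1296, standard deviation of U = 36

U = -9Z + 16 is linear with a = -9, b = 16.
variance of Z = 4² = 16.
variance of U = a²·variance of Z = (-9)²·16 = 1296 (the additive constant 16 does not affect variance).
standard deviation of U = |a|·standard deviation of Z = |-9|·4 = 36.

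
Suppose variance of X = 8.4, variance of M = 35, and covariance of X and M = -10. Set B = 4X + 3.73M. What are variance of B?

variance of B = 322.9515

variance of B = a²·variance of X + b²·variance of M + 2ab·covariance of X and M with a = 4, b = 3.73.
= 4²·8.4 + 3.73²·35 + 2·4·3.73·(-10)
= 134.4 + 486.9515 + (-298.4) = 322.9515.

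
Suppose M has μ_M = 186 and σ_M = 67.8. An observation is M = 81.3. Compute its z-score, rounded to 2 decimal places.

z = (M − μ_M) / σ_M = (81.3 − 186) / 67.8 ≈ -1.54.

z = -1.54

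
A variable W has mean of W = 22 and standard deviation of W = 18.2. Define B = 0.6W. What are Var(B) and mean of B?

Var(B) = 119.2464, mean of B = 13.2

B = 0.6W is linear with a = 0.6, b = 0.
Var(W) = 18.2² = 331.24.
Var(B) = a²·Var(W) = 0.6²·331.24 = 119.2464.
mean of B = a·mean of W + b = 0.6·22 = 13.2.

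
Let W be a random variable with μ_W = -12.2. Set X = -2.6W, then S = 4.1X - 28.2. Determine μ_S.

μ_X = (-2.6)·(-12.2) = 31.72.
μ_S = 4.1·31.72 + (-28.2) = 101.852.

μ_S = 101.852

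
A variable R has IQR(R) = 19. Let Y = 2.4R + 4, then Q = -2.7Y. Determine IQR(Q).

IQR(Q) = 123.12

IQR(Y) = |2.4|·19 = 45.6.
IQR(Q) = |-2.7|·45.6 = 123.12.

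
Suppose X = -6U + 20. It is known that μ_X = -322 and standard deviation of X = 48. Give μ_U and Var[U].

μ_U = 57, Var[U] = 64

From X = -6U + 20: μ_X = a·μ_U + b, so μ_U = (μ_X − b)/a = (-322 − 20)/(-6) = 57.
Var[X] = 48² = 2304.
Var[X] = a²·Var[U], so Var[U] = 2304/(-6)² = 64.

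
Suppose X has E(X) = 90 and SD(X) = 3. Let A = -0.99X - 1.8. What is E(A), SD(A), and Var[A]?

E(A) = -90.9, SD(A) = 2.97, Var[A] = 8.8209

A = -0.99X - 1.8 is linear with a = -0.99, b = -1.8.
E(A) = a·E(X) + b = (-0.99)·90 + (-1.8) = -90.9.
SD(A) = |a|·SD(X) = |-0.99|·3 = 2.97.
Var[X] = 3² = 9.
Var[A] = a²·Var[X] = (-0.99)²·9 = 8.8209 (the additive constant -1.8 does not affect variance).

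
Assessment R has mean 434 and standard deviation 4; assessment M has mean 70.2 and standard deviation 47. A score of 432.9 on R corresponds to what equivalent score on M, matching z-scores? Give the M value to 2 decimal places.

z = (432.9 − 434)/4 = -0.275.
M = 70.2 + z·47 = 70.2 + (432.9 − 434)·47/4 ≈ 57.28.

M = 57.28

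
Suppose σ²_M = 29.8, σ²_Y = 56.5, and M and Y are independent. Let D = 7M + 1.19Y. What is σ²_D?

σ²_D = a²·σ²_M + b²·σ²_Y + 2ab·Cov(M, Y) with a = 7, b = 1.19.
Independence gives Cov(M, Y) = 0.
= 7²·29.8 + 1.19²·56.5 + 2·7·1.19·0
= 1460.2 + 80.00965 + 0 = 1540.20965.

σ²_D = 1540.20965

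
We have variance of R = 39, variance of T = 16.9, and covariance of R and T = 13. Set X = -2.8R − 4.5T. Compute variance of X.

variance of X = 975.585

variance of X = a²·variance of R + b²·variance of T + 2ab·covariance of R and T with a = -2.8, b = -4.5.
= (-2.8)²·39 + (-4.5)²·16.9 + 2·(-2.8)·(-4.5)·13
= 305.76 + 342.225 + 327.6 = 975.585.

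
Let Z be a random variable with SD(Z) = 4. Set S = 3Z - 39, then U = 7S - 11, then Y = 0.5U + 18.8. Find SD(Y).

SD(S) = |3|·4 = 12.
SD(U) = |7|·12 = 84.
SD(Y) = |0.5|·84 = 42.

SD(Y) = 42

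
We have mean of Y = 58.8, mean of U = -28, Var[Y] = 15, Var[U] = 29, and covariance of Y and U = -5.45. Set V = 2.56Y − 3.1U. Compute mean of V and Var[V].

mean of V = 237.328, Var[V] = 463.4964

mean of V = 2.56·mean of Y + (-3.1)·mean of U = 2.56·58.8 + (-3.1)·(-28) = 237.328.
Var[V] = a²·Var[Y] + b²·Var[U] + 2ab·covariance of Y and U with a = 2.56, b = -3.1.
= 2.56²·15 + (-3.1)²·29 + 2·2.56·(-3.1)·(-5.45)
= 98.304 + 278.69 + 86.5024 = 463.4964.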